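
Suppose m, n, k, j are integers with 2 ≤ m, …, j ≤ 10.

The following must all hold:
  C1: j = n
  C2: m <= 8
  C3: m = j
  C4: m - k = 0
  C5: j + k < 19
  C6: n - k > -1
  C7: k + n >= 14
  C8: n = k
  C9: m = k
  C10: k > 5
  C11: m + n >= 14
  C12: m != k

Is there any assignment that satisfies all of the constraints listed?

Unsatisfiable

From constraints 1, 3, and 8, m = j = n = k, so m = k. But constraint 12 says m ≠ k. Contradiction.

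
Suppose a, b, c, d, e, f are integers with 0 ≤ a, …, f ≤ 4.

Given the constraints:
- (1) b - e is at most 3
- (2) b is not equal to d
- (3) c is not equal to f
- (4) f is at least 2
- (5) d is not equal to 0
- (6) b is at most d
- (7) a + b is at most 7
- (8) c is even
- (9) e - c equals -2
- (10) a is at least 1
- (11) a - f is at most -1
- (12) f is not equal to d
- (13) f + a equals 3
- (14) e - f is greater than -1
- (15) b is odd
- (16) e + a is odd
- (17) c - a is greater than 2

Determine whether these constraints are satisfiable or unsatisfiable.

Try a = 1, b = 3, c = 4, d = 4, e = 2, f = 2.
Check constraint 1: b - e = 1; constraint 7: a + b = 4. The remaining constraints are straightforward to verify.

Satisfiable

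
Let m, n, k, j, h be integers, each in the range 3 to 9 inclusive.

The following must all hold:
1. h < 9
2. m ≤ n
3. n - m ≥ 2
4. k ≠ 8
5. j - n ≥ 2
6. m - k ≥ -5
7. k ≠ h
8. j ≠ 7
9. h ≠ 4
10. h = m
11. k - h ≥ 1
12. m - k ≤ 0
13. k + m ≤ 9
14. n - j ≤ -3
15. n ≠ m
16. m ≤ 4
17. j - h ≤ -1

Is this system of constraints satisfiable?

Unsatisfiable

Constraints 3, 5, 6, 11, and 17 give j − n ≥ 2, n − m ≥ 2, m − k ≥ -5, k − h ≥ 1, h − j ≥ 1.
Adding all 5 inequalities: the left sides telescope to 0, and the right sides sum to 2 + 2 + (-5) + 1 + 1 = 1. So 0 ≥ 1, which is false.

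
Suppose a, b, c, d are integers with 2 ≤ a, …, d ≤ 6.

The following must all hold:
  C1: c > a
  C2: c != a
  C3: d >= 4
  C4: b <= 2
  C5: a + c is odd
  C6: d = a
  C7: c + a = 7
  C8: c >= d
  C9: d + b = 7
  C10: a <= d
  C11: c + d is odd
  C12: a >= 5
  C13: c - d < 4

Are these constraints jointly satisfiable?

From constraints 3 and 8: c ≥ d ≥ 4. From constraint 12: a ≥ 5. Hence c + a ≥ 9. But constraint 7 requires c + a = 7, and 7 < 9. Contradiction.

Unsatisfiable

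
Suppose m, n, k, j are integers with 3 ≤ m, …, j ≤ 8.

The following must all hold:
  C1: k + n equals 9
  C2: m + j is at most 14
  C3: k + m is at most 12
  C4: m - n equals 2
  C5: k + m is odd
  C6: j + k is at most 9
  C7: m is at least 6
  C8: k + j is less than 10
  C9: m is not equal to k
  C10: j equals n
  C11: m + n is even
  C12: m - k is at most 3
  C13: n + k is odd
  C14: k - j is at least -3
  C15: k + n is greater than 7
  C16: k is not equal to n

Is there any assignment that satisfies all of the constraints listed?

Satisfiable

Setting (m, n, k, j) = (7, 5, 4, 5) satisfies everything: constraint 1: k + n = 9; constraint 2: m + j = 12, and the others follow.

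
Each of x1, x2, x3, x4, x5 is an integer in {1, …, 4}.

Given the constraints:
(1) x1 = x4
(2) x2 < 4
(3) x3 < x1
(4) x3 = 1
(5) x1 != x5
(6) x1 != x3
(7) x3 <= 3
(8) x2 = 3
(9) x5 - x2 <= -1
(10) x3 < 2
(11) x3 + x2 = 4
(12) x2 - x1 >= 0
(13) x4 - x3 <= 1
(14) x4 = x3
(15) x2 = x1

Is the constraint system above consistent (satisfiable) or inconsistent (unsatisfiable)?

Constraint 8 fixes x2 = 3 and constraint 4 fixes x3 = 1. Constraints 1, 14, and 15 give x2 = x1 = x4 = x3, so x2 = x3. But 3 ≠ 1 — contradiction.

Unsatisfiable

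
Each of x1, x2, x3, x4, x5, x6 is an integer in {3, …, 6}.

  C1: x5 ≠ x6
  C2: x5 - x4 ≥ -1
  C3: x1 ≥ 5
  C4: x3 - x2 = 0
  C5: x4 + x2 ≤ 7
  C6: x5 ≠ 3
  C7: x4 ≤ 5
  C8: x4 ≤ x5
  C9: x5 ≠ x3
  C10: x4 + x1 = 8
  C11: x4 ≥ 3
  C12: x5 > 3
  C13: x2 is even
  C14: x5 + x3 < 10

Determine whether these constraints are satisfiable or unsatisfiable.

Satisfiable

The assignment x1 = 5, x2 = 4, x3 = 4, x4 = 3, x5 = 5, x6 = 4 works:
  constraint 2 holds since x5 - x4 = 2.
  constraint 4 holds since x3 - x2 = 0.
  constraint 5 holds since x4 + x2 = 7.
The rest check out directly.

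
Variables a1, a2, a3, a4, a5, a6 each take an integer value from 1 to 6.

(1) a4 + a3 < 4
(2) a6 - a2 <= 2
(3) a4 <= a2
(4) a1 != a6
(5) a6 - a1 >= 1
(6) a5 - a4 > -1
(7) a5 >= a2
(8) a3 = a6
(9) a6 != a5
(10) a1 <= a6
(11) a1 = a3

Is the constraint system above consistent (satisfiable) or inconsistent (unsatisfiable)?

Unsatisfiable

From constraints 8 and 11, a1 = a3 = a6, so a1 = a6. But constraint 4 says a1 ≠ a6. Contradiction.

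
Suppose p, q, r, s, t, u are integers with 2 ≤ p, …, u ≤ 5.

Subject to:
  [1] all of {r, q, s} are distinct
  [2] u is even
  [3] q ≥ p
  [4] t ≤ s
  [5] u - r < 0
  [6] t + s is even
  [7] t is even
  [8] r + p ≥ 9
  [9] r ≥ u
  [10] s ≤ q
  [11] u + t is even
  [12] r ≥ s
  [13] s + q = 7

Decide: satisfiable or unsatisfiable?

Satisfiable

Try p = 5, q = 5, r = 4, s = 2, t = 2, u = 2.
Check constraint 5: u - r = -2; constraint 8: r + p = 9. The remaining constraints are straightforward to verify.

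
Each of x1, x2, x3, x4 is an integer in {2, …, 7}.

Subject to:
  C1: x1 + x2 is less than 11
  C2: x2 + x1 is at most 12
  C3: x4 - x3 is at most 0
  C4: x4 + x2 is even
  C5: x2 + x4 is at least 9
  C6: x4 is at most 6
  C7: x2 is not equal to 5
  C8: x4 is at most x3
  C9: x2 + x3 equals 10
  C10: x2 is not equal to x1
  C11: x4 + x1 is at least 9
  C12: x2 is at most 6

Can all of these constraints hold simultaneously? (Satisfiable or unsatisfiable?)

Satisfiable

One satisfying assignment is x1 = 6, x2 = 4, x3 = 6, x4 = 6.
For the less obvious constraints — constraint 1: x1 + x2 = 10; constraint 2: x2 + x1 = 10; constraint 3: x4 - x3 = 0 — and the others hold by inspection.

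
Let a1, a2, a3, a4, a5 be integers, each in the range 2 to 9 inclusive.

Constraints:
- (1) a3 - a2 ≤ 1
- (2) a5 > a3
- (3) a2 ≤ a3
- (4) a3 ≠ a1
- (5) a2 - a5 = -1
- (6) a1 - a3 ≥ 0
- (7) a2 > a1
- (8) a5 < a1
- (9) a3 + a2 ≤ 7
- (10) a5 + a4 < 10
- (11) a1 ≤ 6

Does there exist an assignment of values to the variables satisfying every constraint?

Unsatisfiable

Constraints 2, 3, 7, and 8 give a5 < a1, a1 < a2, a2 ≤ a3, a3 < a5. Chaining: a5 < a1 < a2 ≤ a3 < a5, which forces a5 < a5 — impossible.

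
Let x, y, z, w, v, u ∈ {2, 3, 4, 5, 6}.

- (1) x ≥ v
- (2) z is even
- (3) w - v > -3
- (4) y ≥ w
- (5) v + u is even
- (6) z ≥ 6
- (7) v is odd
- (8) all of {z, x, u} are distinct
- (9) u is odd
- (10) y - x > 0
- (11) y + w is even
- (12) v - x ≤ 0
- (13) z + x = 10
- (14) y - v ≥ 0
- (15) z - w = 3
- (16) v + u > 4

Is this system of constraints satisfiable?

Satisfiable

Setting (x, y, z, w, v, u) = (4, 5, 6, 3, 3, 3) satisfies everything: constraint 3: w - v = 0; constraint 10: y - x = 1, and the others follow.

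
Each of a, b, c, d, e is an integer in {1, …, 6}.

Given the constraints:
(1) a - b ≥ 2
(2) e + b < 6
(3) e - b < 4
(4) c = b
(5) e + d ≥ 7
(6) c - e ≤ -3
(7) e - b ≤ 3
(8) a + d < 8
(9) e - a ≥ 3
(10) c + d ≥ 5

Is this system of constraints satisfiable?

Unsatisfiable

Constraints 1, 7, and 9 give e − a ≥ 3, a − b ≥ 2, b − e ≥ -3.
Adding all 3 inequalities: the left sides telescope to 0, and the right sides sum to 3 + 2 + (-3) = 2. So 0 ≥ 2, which is false.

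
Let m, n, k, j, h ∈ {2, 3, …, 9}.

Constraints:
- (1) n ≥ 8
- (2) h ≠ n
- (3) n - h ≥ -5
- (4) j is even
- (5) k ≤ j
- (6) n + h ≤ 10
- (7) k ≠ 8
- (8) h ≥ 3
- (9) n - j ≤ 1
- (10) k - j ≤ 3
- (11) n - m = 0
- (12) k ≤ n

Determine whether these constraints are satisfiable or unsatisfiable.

From constraint 1: n ≥ 8. From constraint 8: h ≥ 3. Hence n + h ≥ 11. But constraint 6 requires n + h ≤ 10, and 10 < 11. Contradiction.

Unsatisfiable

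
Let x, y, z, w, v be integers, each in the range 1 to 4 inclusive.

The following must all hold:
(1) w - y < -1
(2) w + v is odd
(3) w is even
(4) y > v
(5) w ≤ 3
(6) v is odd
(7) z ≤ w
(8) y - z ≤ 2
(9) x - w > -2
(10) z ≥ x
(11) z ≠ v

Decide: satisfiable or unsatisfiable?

Satisfiable

Setting (x, y, z, w, v) = (1, 4, 2, 2, 3) satisfies everything: constraint 1: w - y = -2; constraint 8: y - z = 2, and the others follow.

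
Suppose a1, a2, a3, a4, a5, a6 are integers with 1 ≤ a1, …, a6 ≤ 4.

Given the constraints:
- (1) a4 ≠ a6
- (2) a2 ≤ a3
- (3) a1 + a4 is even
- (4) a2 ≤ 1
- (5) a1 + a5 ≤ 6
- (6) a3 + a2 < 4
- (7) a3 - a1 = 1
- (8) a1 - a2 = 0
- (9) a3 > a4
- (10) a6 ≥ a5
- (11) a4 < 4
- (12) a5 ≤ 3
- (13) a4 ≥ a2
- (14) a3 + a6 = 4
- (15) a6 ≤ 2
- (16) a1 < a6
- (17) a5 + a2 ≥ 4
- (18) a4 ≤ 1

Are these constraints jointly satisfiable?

Unsatisfiable

From constraints 10 and 15: a5 ≤ a6 ≤ 2. From constraints 13 and 18: a2 ≤ a4 ≤ 1. Hence a5 + a2 ≤ 3. But constraint 17 requires a5 + a2 ≥ 4, and 4 > 3. Contradiction.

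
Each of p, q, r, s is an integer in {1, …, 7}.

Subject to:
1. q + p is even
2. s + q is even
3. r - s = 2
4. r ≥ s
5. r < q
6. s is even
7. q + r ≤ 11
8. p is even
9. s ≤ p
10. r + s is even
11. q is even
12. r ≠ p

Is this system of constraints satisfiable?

Setting (p, q, r, s) = (6, 6, 4, 2) satisfies everything: constraint 3: r - s = 2; constraint 7: q + r = 10, and the others follow.

Satisfiable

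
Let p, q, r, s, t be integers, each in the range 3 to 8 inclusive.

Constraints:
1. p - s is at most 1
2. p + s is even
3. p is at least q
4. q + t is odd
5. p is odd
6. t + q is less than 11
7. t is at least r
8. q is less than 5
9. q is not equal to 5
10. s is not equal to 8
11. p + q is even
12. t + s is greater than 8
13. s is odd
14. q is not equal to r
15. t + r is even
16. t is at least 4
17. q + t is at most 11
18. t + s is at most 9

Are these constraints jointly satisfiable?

Satisfiable

Try p = 3, q = 3, r = 6, s = 3, t = 6.
Check constraint 1: p - s = 0; constraint 6: t + q = 9. The remaining constraints are straightforward to verify.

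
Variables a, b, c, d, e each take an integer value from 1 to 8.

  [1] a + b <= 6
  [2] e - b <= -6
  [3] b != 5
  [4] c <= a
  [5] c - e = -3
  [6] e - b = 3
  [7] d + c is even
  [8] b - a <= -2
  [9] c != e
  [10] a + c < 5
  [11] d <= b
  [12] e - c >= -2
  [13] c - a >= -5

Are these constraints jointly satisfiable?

Unsatisfiable

Constraints 2, 8, 12, and 13 give e − c ≥ -2, c − a ≥ -5, a − b ≥ 2, b − e ≥ 6.
Adding all 4 inequalities: the left sides telescope to 0, and the right sides sum to (-2) + (-5) + 2 + 6 = 1. So 0 ≥ 1, which is false.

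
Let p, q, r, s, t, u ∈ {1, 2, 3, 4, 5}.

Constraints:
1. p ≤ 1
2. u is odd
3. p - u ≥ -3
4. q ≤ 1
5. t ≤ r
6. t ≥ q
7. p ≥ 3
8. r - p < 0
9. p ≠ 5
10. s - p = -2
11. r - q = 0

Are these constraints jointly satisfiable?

From constraint 7: p ≥ 3. From constraint 1: p ≤ 1. But 1 < 3, so no value of p works.

Unsatisfiable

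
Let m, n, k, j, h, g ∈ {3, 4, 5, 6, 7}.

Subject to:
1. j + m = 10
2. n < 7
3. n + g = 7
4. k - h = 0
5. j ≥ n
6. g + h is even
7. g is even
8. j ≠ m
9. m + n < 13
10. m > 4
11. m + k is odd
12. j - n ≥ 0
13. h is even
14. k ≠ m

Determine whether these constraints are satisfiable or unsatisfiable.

Try m = 7, n = 3, k = 6, j = 3, h = 6, g = 4.
Check constraint 1: j + m = 10; constraint 3: n + g = 7; constraint 4: k - h = 0. The remaining constraints are straightforward to verify.

Satisfiable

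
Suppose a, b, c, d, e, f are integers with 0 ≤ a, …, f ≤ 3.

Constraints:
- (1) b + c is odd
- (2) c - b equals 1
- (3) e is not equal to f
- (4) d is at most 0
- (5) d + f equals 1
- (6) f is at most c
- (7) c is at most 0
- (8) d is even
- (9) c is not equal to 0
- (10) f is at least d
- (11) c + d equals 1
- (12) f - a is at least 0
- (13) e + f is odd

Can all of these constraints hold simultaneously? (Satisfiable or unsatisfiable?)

Unsatisfiable

From constraint 4: d ≤ 0. From constraints 6 and 7: f ≤ c ≤ 0. Hence d + f ≤ 0. But constraint 5 requires d + f = 1, and 1 > 0. Contradiction.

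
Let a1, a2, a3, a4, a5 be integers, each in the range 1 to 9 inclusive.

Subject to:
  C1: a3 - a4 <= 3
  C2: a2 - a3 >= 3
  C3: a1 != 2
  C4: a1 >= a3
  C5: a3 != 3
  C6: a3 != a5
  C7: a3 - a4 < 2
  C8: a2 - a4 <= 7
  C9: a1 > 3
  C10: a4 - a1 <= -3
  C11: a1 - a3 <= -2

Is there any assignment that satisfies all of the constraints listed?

Unsatisfiable

Constraints 2, 8, 10, and 11 give a4 − a2 ≥ -7, a2 − a3 ≥ 3, a3 − a1 ≥ 2, a1 − a4 ≥ 3.
Adding all 4 inequalities: the left sides telescope to 0, and the right sides sum to (-7) + 3 + 2 + 3 = 1. So 0 ≥ 1, which is false.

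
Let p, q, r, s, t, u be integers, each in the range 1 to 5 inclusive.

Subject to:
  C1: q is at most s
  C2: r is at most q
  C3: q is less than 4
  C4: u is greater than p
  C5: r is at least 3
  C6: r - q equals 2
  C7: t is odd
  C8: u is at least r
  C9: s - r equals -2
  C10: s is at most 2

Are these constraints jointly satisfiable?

From constraints 2 and 5: q ≥ r and r ≥ 3, so q ≥ 3. From constraints 1 and 10: q ≤ s and s ≤ 2, so q ≤ 2. But 2 < 3, so no value of q works.

Unsatisfiable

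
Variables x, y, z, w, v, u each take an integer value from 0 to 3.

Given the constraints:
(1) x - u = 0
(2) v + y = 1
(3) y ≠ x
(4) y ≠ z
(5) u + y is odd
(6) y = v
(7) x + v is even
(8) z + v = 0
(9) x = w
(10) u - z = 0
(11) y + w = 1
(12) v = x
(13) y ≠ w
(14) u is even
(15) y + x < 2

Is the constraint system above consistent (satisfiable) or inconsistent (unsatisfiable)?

Unsatisfiable

From constraints 6, 9, and 12, y = v = x = w, so y = w. But constraint 13 says y ≠ w. Contradiction.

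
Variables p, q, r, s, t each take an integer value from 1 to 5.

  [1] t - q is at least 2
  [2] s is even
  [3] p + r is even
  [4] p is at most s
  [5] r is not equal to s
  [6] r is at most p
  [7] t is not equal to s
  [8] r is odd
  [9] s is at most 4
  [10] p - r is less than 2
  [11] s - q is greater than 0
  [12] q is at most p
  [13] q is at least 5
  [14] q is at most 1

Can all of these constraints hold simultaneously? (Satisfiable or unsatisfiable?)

From constraints 12 and 13: p ≥ q and q ≥ 5, so p ≥ 5. From constraints 4 and 9: p ≤ s and s ≤ 4, so p ≤ 4. But 4 < 5, so no value of p works.

Unsatisfiable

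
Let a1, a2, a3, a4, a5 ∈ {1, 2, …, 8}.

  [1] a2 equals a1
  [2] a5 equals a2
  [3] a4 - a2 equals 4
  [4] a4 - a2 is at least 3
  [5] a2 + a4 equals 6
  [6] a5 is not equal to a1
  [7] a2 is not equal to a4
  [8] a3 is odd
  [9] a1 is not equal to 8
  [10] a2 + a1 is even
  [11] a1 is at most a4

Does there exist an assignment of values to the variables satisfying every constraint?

From constraints 1 and 2, a5 = a2 = a1, so a5 = a1. But constraint 6 says a5 ≠ a1. Contradiction.

Unsatisfiable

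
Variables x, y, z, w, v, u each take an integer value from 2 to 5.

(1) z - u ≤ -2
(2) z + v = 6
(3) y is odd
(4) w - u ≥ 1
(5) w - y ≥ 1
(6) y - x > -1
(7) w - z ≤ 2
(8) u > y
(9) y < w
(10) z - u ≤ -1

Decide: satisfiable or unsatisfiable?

Unsatisfiable

Constraints 1, 4, and 7 give z − w ≥ -2, w − u ≥ 1, u − z ≥ 2.
Adding all 3 inequalities: the left sides telescope to 0, and the right sides sum to (-2) + 1 + 2 = 1. So 0 ≥ 1, which is false.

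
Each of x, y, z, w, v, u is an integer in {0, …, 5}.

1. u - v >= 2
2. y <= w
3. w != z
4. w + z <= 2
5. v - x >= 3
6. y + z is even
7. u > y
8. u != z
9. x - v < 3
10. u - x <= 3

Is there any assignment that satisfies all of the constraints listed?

Constraints 1, 5, and 10 give x − u ≥ -3, u − v ≥ 2, v − x ≥ 3.
Adding all 3 inequalities: the left sides telescope to 0, and the right sides sum to (-3) + 2 + 3 = 2. So 0 ≥ 2, which is false.

Unsatisfiable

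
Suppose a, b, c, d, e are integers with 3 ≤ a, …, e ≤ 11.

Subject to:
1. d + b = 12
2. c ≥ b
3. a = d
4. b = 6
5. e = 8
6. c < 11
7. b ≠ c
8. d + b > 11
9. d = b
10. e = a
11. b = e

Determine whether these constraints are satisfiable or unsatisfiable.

Unsatisfiable

Constraint 5 fixes e = 8 and constraint 4 fixes b = 6. Constraints 3, 9, and 10 give e = a = d = b, so e = b. But 8 ≠ 6 — contradiction.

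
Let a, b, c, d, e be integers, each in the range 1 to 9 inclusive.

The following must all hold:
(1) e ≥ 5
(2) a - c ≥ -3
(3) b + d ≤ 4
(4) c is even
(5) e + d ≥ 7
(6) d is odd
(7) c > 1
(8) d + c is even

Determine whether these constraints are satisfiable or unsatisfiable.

Unsatisfiable

Constraint 6 makes d odd and constraint 4 makes c even, so d + c must be odd. Constraint 8 says d + c is even — contradiction.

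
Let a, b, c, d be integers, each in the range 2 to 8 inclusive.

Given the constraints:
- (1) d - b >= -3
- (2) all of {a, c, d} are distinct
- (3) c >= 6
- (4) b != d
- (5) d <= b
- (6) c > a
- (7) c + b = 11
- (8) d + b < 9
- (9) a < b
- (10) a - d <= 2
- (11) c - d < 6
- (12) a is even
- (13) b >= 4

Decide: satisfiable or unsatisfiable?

The assignment a = 2, b = 5, c = 6, d = 3 works:
  constraint 1 holds since d - b = -2.
  constraint 7 holds since c + b = 11.
  constraint 8 holds since d + b = 8.
The rest check out directly.

Satisfiable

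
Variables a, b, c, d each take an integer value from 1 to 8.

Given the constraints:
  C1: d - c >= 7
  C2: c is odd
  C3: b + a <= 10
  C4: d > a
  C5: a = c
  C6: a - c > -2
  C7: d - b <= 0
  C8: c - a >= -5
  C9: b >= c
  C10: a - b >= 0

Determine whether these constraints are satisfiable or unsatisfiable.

Unsatisfiable

Constraints 1, 7, 8, and 10 give c − a ≥ -5, a − b ≥ 0, b − d ≥ 0, d − c ≥ 7.
Adding all 4 inequalities: the left sides telescope to 0, and the right sides sum to (-5) + 0 + 0 + 7 = 2. So 0 ≥ 2, which is false.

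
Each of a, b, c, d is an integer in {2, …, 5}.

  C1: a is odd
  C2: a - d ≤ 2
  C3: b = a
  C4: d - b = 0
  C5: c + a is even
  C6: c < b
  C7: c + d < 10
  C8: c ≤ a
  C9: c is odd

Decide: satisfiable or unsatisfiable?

Try a = 5, b = 5, c = 3, d = 5.
Check constraint 2: a - d = 0; constraint 4: d - b = 0. The remaining constraints are straightforward to verify.

Satisfiable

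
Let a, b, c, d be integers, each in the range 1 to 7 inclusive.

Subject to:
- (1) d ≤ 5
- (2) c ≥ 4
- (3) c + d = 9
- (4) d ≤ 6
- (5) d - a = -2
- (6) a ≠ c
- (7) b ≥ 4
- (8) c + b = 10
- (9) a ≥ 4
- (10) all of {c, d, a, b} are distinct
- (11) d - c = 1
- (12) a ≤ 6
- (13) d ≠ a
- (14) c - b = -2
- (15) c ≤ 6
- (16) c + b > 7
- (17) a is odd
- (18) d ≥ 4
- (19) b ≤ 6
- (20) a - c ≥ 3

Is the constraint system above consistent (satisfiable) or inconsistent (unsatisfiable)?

Constraints 2, 4, 7, 9, 12, 15, 18, and 19 confine each of c, d, a, b to the 3 values {4, …, 6}.
Constraint 10 requires all 4 of them to be distinct, but only 3 values are available — impossible by the pigeonhole principle.

Unsatisfiable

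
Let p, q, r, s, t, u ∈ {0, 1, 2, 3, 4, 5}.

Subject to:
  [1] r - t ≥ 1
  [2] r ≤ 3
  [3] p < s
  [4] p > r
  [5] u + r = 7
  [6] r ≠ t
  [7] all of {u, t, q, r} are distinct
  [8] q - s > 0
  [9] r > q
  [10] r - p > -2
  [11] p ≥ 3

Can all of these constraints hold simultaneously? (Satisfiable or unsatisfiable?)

Unsatisfiable

Constraints 3, 4, 8, and 9 give p < s, s < q, q < r, r < p. Chaining: p < s < q < r < p, which forces p < p — impossible.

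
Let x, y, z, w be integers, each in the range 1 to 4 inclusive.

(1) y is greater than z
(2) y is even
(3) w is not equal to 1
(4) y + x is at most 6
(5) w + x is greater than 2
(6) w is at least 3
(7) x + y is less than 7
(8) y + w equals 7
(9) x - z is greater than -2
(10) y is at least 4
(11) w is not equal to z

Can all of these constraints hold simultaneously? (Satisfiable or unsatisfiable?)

Take x = 1, y = 4, z = 1, w = 3. Then constraint 4: y + x = 5; constraint 5: w + x = 4; constraint 7: x + y = 5, and every other listed constraint is also met.

Satisfiable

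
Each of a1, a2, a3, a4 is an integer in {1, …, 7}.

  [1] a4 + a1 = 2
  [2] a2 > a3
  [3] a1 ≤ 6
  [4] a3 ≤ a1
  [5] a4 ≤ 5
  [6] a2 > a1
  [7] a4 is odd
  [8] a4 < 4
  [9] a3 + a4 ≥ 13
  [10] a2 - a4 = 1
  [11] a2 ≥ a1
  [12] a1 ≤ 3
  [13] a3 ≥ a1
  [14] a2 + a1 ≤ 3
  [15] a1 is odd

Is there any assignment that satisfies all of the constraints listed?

Unsatisfiable

From constraints 3 and 4: a3 ≤ a1 ≤ 6. From constraint 5: a4 ≤ 5. Hence a3 + a4 ≤ 11. But constraint 9 requires a3 + a4 ≥ 13, and 13 > 11. Contradiction.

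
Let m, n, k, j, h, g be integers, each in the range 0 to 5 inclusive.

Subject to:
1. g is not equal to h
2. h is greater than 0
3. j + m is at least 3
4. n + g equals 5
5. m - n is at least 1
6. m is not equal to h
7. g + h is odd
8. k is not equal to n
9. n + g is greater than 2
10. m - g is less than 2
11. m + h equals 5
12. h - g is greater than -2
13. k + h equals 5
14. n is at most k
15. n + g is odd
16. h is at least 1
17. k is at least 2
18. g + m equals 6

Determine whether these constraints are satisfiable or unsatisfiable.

Setting (m, n, k, j, h, g) = (3, 2, 3, 1, 2, 3) satisfies everything: constraint 3: j + m = 4; constraint 4: n + g = 5, and the others follow.

Satisfiable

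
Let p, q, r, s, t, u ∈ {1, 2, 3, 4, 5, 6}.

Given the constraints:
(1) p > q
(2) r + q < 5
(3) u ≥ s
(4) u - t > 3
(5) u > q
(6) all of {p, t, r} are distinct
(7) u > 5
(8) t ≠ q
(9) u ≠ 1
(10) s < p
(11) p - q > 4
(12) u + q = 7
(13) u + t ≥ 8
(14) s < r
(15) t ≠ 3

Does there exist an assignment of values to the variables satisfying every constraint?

Setting (p, q, r, s, t, u) = (6, 1, 3, 1, 2, 6) satisfies everything: constraint 2: r + q = 4; constraint 4: u - t = 4; constraint 11: p - q = 5, and the others follow.

Satisfiable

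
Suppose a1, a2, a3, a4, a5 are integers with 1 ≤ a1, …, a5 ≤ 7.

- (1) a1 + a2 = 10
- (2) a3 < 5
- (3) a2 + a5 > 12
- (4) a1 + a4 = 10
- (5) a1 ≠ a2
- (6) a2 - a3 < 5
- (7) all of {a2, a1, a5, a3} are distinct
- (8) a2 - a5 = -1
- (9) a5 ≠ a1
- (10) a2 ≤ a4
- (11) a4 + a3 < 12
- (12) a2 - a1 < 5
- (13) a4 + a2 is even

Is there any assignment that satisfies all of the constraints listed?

Take a1 = 4, a2 = 6, a3 = 3, a4 = 6, a5 = 7. Then constraint 1: a1 + a2 = 10; constraint 3: a2 + a5 = 13, and every other listed constraint is also met.

Satisfiable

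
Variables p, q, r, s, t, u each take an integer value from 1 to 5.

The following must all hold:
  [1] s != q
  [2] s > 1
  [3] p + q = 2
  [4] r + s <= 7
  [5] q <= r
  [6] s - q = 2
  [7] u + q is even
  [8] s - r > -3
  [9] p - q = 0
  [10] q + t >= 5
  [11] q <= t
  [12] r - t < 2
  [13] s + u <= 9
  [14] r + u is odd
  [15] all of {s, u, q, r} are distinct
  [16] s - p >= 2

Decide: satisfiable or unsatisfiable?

The assignment p = 1, q = 1, r = 4, s = 3, t = 5, u = 5 works:
  constraint 3 holds since p + q = 2.
  constraint 4 holds since r + s = 7.
  constraint 6 holds since s - q = 2.
The rest check out directly.

Satisfiable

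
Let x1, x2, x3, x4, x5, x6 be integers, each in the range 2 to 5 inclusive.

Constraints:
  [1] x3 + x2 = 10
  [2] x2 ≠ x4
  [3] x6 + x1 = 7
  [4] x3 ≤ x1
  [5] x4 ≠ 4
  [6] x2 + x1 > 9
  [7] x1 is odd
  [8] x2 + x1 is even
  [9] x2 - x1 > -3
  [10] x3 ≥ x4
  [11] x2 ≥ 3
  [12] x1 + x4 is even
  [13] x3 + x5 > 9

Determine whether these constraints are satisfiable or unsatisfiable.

Setting (x1, x2, x3, x4, x5, x6) = (5, 5, 5, 3, 5, 2) satisfies everything: constraint 1: x3 + x2 = 10; constraint 3: x6 + x1 = 7, and the others follow.

Satisfiable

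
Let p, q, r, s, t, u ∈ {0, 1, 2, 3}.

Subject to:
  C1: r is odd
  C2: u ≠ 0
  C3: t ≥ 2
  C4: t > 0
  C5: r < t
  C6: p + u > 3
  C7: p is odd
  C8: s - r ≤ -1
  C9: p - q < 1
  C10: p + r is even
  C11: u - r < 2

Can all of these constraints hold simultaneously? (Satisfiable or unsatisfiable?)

Satisfiable

Setting (p, q, r, s, t, u) = (3, 3, 1, 0, 3, 2) satisfies everything: constraint 6: p + u = 5; constraint 8: s - r = -1, and the others follow.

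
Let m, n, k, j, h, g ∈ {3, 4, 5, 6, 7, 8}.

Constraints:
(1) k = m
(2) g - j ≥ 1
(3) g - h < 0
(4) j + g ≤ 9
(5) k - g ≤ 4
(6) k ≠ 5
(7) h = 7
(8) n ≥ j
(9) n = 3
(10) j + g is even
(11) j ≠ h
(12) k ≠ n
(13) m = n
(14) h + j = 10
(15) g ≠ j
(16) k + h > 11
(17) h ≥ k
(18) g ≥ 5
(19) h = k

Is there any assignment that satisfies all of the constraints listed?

Constraint 7 fixes h = 7 and constraint 9 fixes n = 3. Constraints 1, 13, and 19 give h = k = m = n, so h = n. But 7 ≠ 3 — contradiction.

Unsatisfiable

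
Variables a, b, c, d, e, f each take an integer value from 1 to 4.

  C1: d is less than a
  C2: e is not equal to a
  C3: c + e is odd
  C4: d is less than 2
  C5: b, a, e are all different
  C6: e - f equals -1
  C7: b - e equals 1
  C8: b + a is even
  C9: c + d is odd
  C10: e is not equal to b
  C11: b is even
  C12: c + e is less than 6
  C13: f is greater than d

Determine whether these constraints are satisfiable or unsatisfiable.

Try a = 4, b = 2, c = 4, d = 1, e = 1, f = 2.
Check constraint 6: e - f = -1; constraint 7: b - e = 1. The remaining constraints are straightforward to verify.

Satisfiable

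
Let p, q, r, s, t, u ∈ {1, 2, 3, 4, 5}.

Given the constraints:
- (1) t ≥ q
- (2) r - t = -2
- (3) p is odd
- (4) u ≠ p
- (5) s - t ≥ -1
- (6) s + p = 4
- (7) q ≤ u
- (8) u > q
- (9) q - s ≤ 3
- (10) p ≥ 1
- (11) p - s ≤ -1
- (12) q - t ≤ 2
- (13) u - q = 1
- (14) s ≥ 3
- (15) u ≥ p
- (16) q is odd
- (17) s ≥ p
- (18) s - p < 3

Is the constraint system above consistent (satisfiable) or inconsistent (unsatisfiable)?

Satisfiable

One satisfying assignment is p = 1, q = 3, r = 1, s = 3, t = 3, u = 4.
For the less obvious constraints — constraint 2: r - t = -2; constraint 5: s - t = 0; constraint 6: s + p = 4 — and the others hold by inspection.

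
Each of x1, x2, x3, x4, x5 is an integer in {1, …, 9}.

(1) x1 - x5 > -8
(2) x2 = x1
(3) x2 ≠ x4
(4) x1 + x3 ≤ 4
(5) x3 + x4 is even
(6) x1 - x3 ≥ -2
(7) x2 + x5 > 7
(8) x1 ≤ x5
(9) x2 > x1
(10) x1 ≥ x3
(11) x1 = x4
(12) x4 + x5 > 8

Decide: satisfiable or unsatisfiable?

From constraints 2 and 11, x2 = x1 = x4, so x2 = x4. But constraint 3 says x2 ≠ x4. Contradiction.

Unsatisfiable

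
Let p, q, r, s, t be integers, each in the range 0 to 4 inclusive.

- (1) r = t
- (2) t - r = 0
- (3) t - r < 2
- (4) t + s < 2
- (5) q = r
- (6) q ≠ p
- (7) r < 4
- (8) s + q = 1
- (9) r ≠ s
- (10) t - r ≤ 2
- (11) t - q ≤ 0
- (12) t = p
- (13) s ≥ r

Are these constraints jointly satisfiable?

Unsatisfiable

From constraints 1, 5, and 12, q = r = t = p, so q = p. But constraint 6 says q ≠ p. Contradiction.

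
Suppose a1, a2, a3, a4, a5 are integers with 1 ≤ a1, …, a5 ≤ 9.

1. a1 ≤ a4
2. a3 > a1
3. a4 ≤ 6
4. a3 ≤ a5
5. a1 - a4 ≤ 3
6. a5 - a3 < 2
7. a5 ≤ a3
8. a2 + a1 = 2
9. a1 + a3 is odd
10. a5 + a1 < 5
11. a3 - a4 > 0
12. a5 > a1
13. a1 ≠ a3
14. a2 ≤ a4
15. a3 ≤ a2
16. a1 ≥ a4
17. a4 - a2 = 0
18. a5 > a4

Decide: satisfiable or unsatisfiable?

Unsatisfiable

Constraints 7, 12, 14, 15, and 16 give a5 ≤ a3, a3 ≤ a2, a2 ≤ a4, a4 ≤ a1, a1 < a5. Chaining: a5 ≤ a3 ≤ a2 ≤ a4 ≤ a1 < a5, which forces a5 < a5 — impossible.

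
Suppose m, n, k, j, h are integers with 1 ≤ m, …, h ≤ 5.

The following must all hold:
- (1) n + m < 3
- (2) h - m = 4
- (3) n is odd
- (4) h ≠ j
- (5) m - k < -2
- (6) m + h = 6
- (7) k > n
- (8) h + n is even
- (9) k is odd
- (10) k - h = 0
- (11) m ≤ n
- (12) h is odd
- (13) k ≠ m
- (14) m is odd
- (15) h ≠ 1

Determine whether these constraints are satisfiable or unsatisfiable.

Satisfiable

The assignment m = 1, n = 1, k = 5, j = 3, h = 5 works:
  constraint 1 holds since n + m = 2.
  constraint 2 holds since h - m = 4.
  constraint 5 holds since m - k = -4.
The rest check out directly.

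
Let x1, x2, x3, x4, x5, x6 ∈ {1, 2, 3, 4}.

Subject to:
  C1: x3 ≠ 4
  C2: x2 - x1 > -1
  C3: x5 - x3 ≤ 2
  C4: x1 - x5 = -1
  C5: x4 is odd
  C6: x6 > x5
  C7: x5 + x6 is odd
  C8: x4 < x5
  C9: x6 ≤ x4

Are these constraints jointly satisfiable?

Constraints 6, 8, and 9 give x6 ≤ x4, x4 < x5, x5 < x6. Chaining: x6 ≤ x4 < x5 < x6, which forces x6 < x6 — impossible.

Unsatisfiable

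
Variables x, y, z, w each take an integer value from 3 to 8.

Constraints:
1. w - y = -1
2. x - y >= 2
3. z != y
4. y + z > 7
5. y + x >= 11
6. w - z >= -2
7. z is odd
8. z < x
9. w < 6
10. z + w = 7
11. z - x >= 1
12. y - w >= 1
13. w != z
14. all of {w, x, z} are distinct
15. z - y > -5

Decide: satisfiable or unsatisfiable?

Constraints 2, 6, 11, and 12 give y − w ≥ 1, w − z ≥ -2, z − x ≥ 1, x − y ≥ 2.
Adding all 4 inequalities: the left sides telescope to 0, and the right sides sum to 1 + (-2) + 1 + 2 = 2. So 0 ≥ 2, which is false.

Unsatisfiable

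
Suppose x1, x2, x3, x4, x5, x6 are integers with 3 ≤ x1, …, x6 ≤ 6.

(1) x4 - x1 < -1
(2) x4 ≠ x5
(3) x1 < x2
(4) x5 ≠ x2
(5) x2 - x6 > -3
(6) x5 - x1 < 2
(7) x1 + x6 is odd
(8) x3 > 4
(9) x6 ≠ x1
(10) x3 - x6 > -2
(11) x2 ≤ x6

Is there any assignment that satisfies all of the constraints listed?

One satisfying assignment is x1 = 5, x2 = 6, x3 = 6, x4 = 3, x5 = 4, x6 = 6.
For the less obvious constraints — constraint 1: x4 - x1 = -2; constraint 5: x2 - x6 = 0 — and the others hold by inspection.

Satisfiable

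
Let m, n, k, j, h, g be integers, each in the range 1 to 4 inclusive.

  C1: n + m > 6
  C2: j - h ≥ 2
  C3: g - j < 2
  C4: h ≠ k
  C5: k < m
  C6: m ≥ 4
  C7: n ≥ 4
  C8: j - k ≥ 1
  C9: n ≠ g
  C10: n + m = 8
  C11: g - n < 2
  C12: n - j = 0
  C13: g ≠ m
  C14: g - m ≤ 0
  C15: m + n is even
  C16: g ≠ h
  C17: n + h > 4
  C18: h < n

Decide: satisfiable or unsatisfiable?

Satisfiable

Take m = 4, n = 4, k = 1, j = 4, h = 2, g = 3. Then constraint 1: n + m = 8; constraint 2: j - h = 2; constraint 3: g - j = -1, and every other listed constraint is also met.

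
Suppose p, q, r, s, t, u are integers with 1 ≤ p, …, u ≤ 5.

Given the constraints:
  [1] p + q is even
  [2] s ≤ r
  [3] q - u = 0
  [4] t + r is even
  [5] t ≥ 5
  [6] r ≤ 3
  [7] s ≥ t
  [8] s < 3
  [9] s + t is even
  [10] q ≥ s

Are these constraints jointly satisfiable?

From constraints 5 and 7: s ≥ t and t ≥ 5, so s ≥ 5. From constraints 2 and 6: s ≤ r and r ≤ 3, so s ≤ 3. But 3 < 5, so no value of s works.

Unsatisfiable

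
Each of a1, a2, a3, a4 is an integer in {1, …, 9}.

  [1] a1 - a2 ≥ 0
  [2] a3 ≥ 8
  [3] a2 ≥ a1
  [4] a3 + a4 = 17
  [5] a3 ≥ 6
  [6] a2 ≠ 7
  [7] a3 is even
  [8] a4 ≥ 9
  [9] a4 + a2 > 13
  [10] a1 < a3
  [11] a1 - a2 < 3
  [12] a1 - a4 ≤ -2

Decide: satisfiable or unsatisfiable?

Satisfiable

The assignment a1 = 6, a2 = 6, a3 = 8, a4 = 9 works:
  constraint 1 holds since a1 - a2 = 0.
  constraint 4 holds since a3 + a4 = 17.
The rest check out directly.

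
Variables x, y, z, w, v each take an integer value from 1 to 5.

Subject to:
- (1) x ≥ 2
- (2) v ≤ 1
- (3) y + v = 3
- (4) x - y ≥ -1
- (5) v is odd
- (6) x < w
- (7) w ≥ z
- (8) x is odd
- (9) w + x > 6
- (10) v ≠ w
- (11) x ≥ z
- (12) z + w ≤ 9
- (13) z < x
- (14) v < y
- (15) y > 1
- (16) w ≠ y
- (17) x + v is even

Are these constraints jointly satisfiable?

The assignment x = 3, y = 2, z = 1, w = 5, v = 1 works:
  constraint 3 holds since y + v = 3.
  constraint 4 holds since x - y = 1.
The rest check out directly.

Satisfiable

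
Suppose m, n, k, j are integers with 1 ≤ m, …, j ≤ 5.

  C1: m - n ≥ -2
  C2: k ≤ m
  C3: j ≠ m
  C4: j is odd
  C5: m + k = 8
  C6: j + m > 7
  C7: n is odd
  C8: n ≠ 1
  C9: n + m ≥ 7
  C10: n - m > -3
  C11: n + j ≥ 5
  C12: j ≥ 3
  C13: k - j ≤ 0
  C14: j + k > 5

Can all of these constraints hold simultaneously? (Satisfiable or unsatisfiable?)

Satisfiable

Take m = 5, n = 5, k = 3, j = 3. Then constraint 1: m - n = 0; constraint 5: m + k = 8, and every other listed constraint is also met.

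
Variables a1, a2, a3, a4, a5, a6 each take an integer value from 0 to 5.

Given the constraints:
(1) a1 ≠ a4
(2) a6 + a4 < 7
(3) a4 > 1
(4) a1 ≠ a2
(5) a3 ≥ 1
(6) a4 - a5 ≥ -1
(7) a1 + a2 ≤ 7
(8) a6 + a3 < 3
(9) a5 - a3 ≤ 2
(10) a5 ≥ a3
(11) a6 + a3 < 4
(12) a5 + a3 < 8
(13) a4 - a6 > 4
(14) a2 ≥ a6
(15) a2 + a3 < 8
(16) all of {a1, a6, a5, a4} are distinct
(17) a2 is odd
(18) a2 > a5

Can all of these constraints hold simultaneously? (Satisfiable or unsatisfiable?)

The assignment a1 = 2, a2 = 5, a3 = 2, a4 = 5, a5 = 3, a6 = 0 works:
  constraint 2 holds since a6 + a4 = 5.
  constraint 6 holds since a4 - a5 = 2.
  constraint 7 holds since a1 + a2 = 7.
The rest check out directly.

Satisfiable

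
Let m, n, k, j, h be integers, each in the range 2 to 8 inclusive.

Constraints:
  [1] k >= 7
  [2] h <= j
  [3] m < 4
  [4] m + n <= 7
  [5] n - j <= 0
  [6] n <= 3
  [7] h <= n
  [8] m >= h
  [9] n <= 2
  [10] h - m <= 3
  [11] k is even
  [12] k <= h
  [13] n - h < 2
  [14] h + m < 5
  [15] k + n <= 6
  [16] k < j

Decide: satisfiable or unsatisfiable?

Unsatisfiable

From constraints 1 and 12: h ≥ k and k ≥ 7, so h ≥ 7. From constraints 7 and 9: h ≤ n and n ≤ 2, so h ≤ 2. But 2 < 7, so no value of h works.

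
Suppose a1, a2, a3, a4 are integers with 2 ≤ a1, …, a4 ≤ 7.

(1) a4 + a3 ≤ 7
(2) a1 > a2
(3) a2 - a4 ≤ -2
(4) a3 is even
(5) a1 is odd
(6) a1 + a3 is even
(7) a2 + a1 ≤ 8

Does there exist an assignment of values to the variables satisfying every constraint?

Constraint 5 makes a1 odd and constraint 4 makes a3 even, so a1 + a3 must be odd. Constraint 6 says a1 + a3 is even — contradiction.

Unsatisfiable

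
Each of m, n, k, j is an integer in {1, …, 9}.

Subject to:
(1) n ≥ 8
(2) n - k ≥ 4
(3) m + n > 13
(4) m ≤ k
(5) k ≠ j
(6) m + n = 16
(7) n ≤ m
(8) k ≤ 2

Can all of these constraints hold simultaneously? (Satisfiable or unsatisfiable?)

From constraints 1 and 7: m ≥ n and n ≥ 8, so m ≥ 8. From constraints 4 and 8: m ≤ k and k ≤ 2, so m ≤ 2. But 2 < 8, so no value of m works.

Unsatisfiable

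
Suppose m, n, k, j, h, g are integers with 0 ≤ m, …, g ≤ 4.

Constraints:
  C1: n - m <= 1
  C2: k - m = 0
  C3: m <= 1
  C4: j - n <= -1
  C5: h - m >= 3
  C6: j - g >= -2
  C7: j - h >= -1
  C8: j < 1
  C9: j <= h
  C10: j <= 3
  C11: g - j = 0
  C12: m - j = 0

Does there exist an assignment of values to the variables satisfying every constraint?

Unsatisfiable

Constraints 1, 4, 5, and 7 give h − m ≥ 3, m − n ≥ -1, n − j ≥ 1, j − h ≥ -1.
Adding all 4 inequalities: the left sides telescope to 0, and the right sides sum to 3 + (-1) + 1 + (-1) = 2. So 0 ≥ 2, which is false.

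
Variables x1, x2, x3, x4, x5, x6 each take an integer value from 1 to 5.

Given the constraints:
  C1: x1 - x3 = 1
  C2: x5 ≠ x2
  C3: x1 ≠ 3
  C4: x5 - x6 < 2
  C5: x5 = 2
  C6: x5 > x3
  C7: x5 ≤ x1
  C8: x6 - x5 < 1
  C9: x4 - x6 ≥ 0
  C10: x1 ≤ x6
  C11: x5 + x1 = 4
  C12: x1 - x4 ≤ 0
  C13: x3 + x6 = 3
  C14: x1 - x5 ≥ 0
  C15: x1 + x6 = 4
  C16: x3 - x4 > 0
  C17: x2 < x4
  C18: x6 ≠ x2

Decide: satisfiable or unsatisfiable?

Unsatisfiable

Constraints 6, 7, 9, 10, and 16 give x6 ≤ x4, x4 < x3, x3 < x5, x5 ≤ x1, x1 ≤ x6. Chaining: x6 ≤ x4 < x3 < x5 ≤ x1 ≤ x6, which forces x6 < x6 — impossible.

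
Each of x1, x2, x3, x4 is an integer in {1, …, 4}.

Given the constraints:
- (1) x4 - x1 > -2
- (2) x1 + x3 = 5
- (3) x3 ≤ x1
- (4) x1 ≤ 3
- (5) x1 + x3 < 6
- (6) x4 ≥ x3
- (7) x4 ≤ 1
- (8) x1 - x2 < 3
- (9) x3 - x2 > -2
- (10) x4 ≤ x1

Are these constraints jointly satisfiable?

Unsatisfiable

From constraint 4: x1 ≤ 3. From constraints 6 and 7: x3 ≤ x4 ≤ 1. Hence x1 + x3 ≤ 4. But constraint 2 requires x1 + x3 = 5, and 5 > 4. Contradiction.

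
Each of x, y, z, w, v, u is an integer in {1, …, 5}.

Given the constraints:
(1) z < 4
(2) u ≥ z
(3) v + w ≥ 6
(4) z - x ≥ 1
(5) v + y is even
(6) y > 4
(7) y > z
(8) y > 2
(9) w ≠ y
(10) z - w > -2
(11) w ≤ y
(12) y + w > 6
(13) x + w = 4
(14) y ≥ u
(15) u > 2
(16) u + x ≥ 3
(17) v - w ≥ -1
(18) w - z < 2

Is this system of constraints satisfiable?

The assignment x = 1, y = 5, z = 2, w = 3, v = 5, u = 5 works:
  constraint 3 holds since v + w = 8.
  constraint 4 holds since z - x = 1.
The rest check out directly.

Satisfiable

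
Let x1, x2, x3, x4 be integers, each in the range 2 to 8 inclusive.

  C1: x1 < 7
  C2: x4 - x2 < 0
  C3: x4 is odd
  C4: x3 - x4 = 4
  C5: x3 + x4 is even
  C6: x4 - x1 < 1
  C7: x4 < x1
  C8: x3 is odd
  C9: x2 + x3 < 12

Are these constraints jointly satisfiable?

Satisfiable

One satisfying assignment is x1 = 4, x2 = 4, x3 = 7, x4 = 3.
For the less obvious constraints — constraint 2: x4 - x2 = -1; constraint 4: x3 - x4 = 4 — and the others hold by inspection.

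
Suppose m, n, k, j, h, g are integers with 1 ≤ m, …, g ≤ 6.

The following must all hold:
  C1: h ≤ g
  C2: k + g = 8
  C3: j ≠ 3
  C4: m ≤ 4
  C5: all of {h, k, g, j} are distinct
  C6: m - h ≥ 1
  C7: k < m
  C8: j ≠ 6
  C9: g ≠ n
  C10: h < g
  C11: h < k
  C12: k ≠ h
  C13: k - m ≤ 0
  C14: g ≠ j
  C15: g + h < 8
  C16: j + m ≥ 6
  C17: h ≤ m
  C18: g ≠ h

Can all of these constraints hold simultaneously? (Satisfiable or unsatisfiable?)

Try m = 4, n = 6, k = 3, j = 2, h = 1, g = 5.
Check constraint 2: k + g = 8; constraint 6: m - h = 3; constraint 13: k - m = -1. The remaining constraints are straightforward to verify.

Satisfiable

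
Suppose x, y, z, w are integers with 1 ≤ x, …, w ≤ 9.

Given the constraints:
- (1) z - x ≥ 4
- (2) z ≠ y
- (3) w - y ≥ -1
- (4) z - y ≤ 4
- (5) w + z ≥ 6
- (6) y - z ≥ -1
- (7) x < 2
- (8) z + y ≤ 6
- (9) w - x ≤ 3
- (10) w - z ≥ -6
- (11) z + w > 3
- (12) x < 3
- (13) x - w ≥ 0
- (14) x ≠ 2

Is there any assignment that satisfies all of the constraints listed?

Unsatisfiable

Constraints 1, 3, 6, and 13 give z − x ≥ 4, x − w ≥ 0, w − y ≥ -1, y − z ≥ -1.
Adding all 4 inequalities: the left sides telescope to 0, and the right sides sum to 4 + 0 + (-1) + (-1) = 2. So 0 ≥ 2, which is false.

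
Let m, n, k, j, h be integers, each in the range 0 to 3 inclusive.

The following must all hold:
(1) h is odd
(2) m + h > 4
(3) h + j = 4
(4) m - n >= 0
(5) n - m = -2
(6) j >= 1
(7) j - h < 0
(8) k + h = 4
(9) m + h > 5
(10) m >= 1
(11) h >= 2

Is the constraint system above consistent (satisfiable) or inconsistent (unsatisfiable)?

Satisfiable

Try m = 3, n = 1, k = 1, j = 1, h = 3.
Check constraint 2: m + h = 6; constraint 3: h + j = 4; constraint 4: m - n = 2. The remaining constraints are straightforward to verify.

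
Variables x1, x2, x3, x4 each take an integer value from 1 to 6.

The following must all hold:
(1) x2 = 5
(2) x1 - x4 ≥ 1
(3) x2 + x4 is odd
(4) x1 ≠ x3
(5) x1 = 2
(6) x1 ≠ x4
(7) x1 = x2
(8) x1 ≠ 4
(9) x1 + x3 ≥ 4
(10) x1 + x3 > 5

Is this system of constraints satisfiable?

Unsatisfiable

Constraint 5 fixes x1 = 2 and constraint 1 fixes x2 = 5, but constraint 7 requires x1 = x2. Since 2 ≠ 5, contradiction.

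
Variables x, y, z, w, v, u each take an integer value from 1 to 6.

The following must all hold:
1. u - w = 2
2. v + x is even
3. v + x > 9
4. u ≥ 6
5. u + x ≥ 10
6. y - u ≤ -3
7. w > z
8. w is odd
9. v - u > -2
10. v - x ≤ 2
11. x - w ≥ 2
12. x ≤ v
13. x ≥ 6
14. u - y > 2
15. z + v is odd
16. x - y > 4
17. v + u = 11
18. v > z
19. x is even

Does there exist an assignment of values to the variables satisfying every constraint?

From constraints 12 and 13: v ≥ x ≥ 6. From constraint 4: u ≥ 6. Hence v + u ≥ 12. But constraint 17 requires v + u = 11, and 11 < 12. Contradiction.

Unsatisfiable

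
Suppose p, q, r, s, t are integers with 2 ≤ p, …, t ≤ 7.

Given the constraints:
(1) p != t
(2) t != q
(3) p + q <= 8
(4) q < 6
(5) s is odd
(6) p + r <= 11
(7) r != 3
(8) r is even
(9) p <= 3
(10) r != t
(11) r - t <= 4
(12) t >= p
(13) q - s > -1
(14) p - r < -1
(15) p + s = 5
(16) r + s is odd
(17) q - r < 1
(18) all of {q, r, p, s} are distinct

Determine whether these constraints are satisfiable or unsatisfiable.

Satisfiable

The assignment p = 2, q = 5, r = 6, s = 3, t = 3 works:
  constraint 3 holds since p + q = 7.
  constraint 6 holds since p + r = 8.
  constraint 11 holds since r - t = 3.
The rest check out directly.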